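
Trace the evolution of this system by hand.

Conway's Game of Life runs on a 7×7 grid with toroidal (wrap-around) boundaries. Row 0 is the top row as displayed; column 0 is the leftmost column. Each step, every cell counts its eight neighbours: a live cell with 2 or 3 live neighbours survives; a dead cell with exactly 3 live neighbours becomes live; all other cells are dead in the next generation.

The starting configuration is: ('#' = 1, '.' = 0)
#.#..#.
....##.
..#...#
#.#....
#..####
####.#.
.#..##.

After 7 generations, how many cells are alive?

k=0  #.#..#.
....##.
..#...#
#.#....
#..####
####.#.
.#..##.
k=1  .#.#...
.#.###.
.#.#.##
#.#.#..
.....#.
.......
.....#.
k=2  ...#.#.
.#.#.##
.#....#
#####..
.......
.......
.......
k=3  ..#..##
.....##
......#
####...
.###...
.......
.......
k=4  .....##
#......
.##..##
#..#...
#..#...
..#....
.......
k=5  ......#
##.....
.##...#
#..##..
.###...
.......
.......
k=6  #......
.##...#
..##..#
#...#..
.####..
..#....
.......
k=7  ##.....
.###..#
..##.##
#...##.
.##.#..
.##....
.......

18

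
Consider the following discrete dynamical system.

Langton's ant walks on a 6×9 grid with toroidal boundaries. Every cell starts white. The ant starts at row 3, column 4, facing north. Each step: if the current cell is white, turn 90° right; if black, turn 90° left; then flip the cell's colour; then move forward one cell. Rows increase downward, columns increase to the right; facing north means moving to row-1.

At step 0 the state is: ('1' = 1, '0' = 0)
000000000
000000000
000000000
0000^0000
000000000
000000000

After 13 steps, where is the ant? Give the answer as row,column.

t=0: 000000000
000000000
000000000
0000^0000
000000000
000000000
t=1: 000000000
000000000
000000000
00001>000
000000000
000000000
t=2: 000000000
000000000
000000000
000011000
00000v000
000000000
t=3: 000000000
000000000
000000000
000011000
0000<1000
000000000
t=4: 000000000
000000000
000000000
0000^1000
000011000
000000000
t=5: 000000000
000000000
000000000
000<01000
000011000
000000000
t=6: 000000000
000000000
000^00000
000101000
000011000
000000000
t=7: 000000000
000000000
0001>0000
000101000
000011000
000000000
t=8: 000000000
000000000
000110000
0001v1000
000011000
000000000
t=9: 000000000
000000000
000110000
000<11000
000011000
000000000
t=10: 000000000
000000000
000110000
000011000
000v11000
000000000
t=11: 000000000
000000000
000110000
000011000
00<111000
000000000
t=12: 000000000
000000000
000110000
00^011000
001111000
000000000
t=13: 000000000
000000000
000110000
001>11000
001111000
000000000

3,3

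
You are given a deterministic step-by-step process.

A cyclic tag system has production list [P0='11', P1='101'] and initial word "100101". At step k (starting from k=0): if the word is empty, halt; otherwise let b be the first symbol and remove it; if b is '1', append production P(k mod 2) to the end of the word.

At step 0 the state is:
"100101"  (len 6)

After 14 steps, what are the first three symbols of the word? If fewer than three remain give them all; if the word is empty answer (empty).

111

0) "100101"  (len 6)
1) "0010111"  (len 7)
2) "010111"  (len 6)
3) "10111"  (len 5)
4) "0111101"  (len 7)
5) "111101"  (len 6)
6) "11101101"  (len 8)
7) "110110111"  (len 9)
8) "10110111101"  (len 11)
9) "011011110111"  (len 12)
10) "11011110111"  (len 11)
11) "101111011111"  (len 12)
12) "01111011111101"  (len 14)
13) "1111011111101"  (len 13)
14) "111011111101101"  (len 15)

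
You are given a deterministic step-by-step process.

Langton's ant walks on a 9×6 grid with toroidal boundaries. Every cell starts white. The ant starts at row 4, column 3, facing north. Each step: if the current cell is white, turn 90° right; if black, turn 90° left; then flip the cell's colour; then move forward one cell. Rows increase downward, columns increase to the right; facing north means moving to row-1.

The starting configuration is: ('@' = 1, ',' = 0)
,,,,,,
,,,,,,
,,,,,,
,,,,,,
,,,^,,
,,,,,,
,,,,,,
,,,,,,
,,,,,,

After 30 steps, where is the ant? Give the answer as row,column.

t=0: ,,,,,,
,,,,,,
,,,,,,
,,,,,,
,,,^,,
,,,,,,
,,,,,,
,,,,,,
,,,,,,
t=1: ,,,,,,
,,,,,,
,,,,,,
,,,,,,
,,,@>,
,,,,,,
,,,,,,
,,,,,,
,,,,,,
t=2: ,,,,,,
,,,,,,
,,,,,,
,,,,,,
,,,@@,
,,,,v,
,,,,,,
,,,,,,
,,,,,,
t=3: ,,,,,,
,,,,,,
,,,,,,
,,,,,,
,,,@@,
,,,<@,
,,,,,,
,,,,,,
,,,,,,
t=4: ,,,,,,
,,,,,,
,,,,,,
,,,,,,
,,,^@,
,,,@@,
,,,,,,
,,,,,,
,,,,,,
t=5: ,,,,,,
,,,,,,
,,,,,,
,,,,,,
,,<,@,
,,,@@,
,,,,,,
,,,,,,
,,,,,,
t=6: ,,,,,,
,,,,,,
,,,,,,
,,^,,,
,,@,@,
,,,@@,
,,,,,,
,,,,,,
,,,,,,
t=7: ,,,,,,
,,,,,,
,,,,,,
,,@>,,
,,@,@,
,,,@@,
,,,,,,
,,,,,,
,,,,,,
t=8: ,,,,,,
,,,,,,
,,,,,,
,,@@,,
,,@v@,
,,,@@,
,,,,,,
,,,,,,
,,,,,,
t=9: ,,,,,,
,,,,,,
,,,,,,
,,@@,,
,,<@@,
,,,@@,
,,,,,,
,,,,,,
,,,,,,
t=10: ,,,,,,
,,,,,,
,,,,,,
,,@@,,
,,,@@,
,,v@@,
,,,,,,
,,,,,,
,,,,,,
t=11: ,,,,,,
,,,,,,
,,,,,,
,,@@,,
,,,@@,
,<@@@,
,,,,,,
,,,,,,
,,,,,,
t=12: ,,,,,,
,,,,,,
,,,,,,
,,@@,,
,^,@@,
,@@@@,
,,,,,,
,,,,,,
,,,,,,
t=13: ,,,,,,
,,,,,,
,,,,,,
,,@@,,
,@>@@,
,@@@@,
,,,,,,
,,,,,,
,,,,,,
t=14: ,,,,,,
,,,,,,
,,,,,,
,,@@,,
,@@@@,
,@v@@,
,,,,,,
,,,,,,
,,,,,,
t=15: ,,,,,,
,,,,,,
,,,,,,
,,@@,,
,@@@@,
,@,>@,
,,,,,,
,,,,,,
,,,,,,
t=16: ,,,,,,
,,,,,,
,,,,,,
,,@@,,
,@@^@,
,@,,@,
,,,,,,
,,,,,,
,,,,,,
t=17: ,,,,,,
,,,,,,
,,,,,,
,,@@,,
,@<,@,
,@,,@,
,,,,,,
,,,,,,
,,,,,,
t=18: ,,,,,,
,,,,,,
,,,,,,
,,@@,,
,@,,@,
,@v,@,
,,,,,,
,,,,,,
,,,,,,
t=19: ,,,,,,
,,,,,,
,,,,,,
,,@@,,
,@,,@,
,<@,@,
,,,,,,
,,,,,,
,,,,,,
t=20: ,,,,,,
,,,,,,
,,,,,,
,,@@,,
,@,,@,
,,@,@,
,v,,,,
,,,,,,
,,,,,,
t=21: ,,,,,,
,,,,,,
,,,,,,
,,@@,,
,@,,@,
,,@,@,
<@,,,,
,,,,,,
,,,,,,
t=22: ,,,,,,
,,,,,,
,,,,,,
,,@@,,
,@,,@,
^,@,@,
@@,,,,
,,,,,,
,,,,,,
t=23: ,,,,,,
,,,,,,
,,,,,,
,,@@,,
,@,,@,
@>@,@,
@@,,,,
,,,,,,
,,,,,,
t=24: ,,,,,,
,,,,,,
,,,,,,
,,@@,,
,@,,@,
@@@,@,
@v,,,,
,,,,,,
,,,,,,
t=25: ,,,,,,
,,,,,,
,,,,,,
,,@@,,
,@,,@,
@@@,@,
@,>,,,
,,,,,,
,,,,,,
t=26: ,,,,,,
,,,,,,
,,,,,,
,,@@,,
,@,,@,
@@@,@,
@,@,,,
,,v,,,
,,,,,,
t=27: ,,,,,,
,,,,,,
,,,,,,
,,@@,,
,@,,@,
@@@,@,
@,@,,,
,<@,,,
,,,,,,
t=28: ,,,,,,
,,,,,,
,,,,,,
,,@@,,
,@,,@,
@@@,@,
@^@,,,
,@@,,,
,,,,,,
t=29: ,,,,,,
,,,,,,
,,,,,,
,,@@,,
,@,,@,
@@@,@,
@@>,,,
,@@,,,
,,,,,,
t=30: ,,,,,,
,,,,,,
,,,,,,
,,@@,,
,@,,@,
@@^,@,
@@,,,,
,@@,,,
,,,,,,

5,2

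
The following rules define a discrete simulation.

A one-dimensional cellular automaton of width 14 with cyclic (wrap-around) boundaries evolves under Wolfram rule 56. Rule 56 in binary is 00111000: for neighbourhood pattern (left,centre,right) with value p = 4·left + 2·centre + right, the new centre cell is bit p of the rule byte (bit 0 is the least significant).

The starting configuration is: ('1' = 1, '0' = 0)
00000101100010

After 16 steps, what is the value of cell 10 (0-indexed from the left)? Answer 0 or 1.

1

k=0  00000101100010
k=1  00000011010001
k=2  10000010101000
k=3  01000001010100
k=4  00100000101010
k=5  00010000010101
k=6  10001000001010
k=7  01000100000101
k=8  10100010000010
k=9  01010001000001
k=10  10101000100000
k=11  01010100010000
k=12  00101010001000
k=13  00010101000100
k=14  00001010100010
k=15  00000101010001
k=16  10000010101000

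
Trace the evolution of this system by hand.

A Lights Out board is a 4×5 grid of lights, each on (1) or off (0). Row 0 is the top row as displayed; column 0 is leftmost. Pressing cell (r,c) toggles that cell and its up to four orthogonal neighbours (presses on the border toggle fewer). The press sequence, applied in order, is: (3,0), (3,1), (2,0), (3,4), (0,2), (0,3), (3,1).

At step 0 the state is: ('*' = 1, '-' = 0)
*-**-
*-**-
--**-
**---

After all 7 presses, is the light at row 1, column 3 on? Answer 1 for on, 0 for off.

t=0: *-**-
*-**-
--**-
**---
t=1: *-**-
*-**-
*-**-
-----
t=2: *-**-
*-**-
****-
***--
t=3: *-**-
--**-
--**-
-**--
t=4: *-**-
--**-
--***
-****
t=5: **---
---*-
--***
-****
t=6: *****
-----
--***
-****
t=7: *****
-----
-****
*--**

0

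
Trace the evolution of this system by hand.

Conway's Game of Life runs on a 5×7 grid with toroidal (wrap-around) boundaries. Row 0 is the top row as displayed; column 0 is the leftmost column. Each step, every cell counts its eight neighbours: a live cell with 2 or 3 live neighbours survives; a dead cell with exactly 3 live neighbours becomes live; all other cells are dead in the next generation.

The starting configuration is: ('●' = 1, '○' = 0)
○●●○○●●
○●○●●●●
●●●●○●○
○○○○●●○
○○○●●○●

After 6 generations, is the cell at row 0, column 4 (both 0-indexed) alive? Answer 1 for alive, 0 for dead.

1

t=0: ○●●○○●●
○●○●●●●
●●●●○●○
○○○○●●○
○○○●●○●
t=1: ○●○○○○○
○○○○○○○
●●○○○○○
●●○○○○○
●○●●○○●
t=2: ●●●○○○○
●●○○○○○
●●○○○○○
○○○○○○○
○○●○○○●
t=3: ○○●○○○●
○○○○○○●
●●○○○○○
●●○○○○○
●○●○○○○
t=4: ●●○○○○●
○●○○○○●
○●○○○○●
○○●○○○●
●○●○○○●
t=5: ○○●○○●○
○●●○○●●
○●●○○●●
○○●○○●●
○○●○○●○
t=6: ○○●●●●○
○○○●●○○
○○○●●○○
●○●●●○○
○●●●●●○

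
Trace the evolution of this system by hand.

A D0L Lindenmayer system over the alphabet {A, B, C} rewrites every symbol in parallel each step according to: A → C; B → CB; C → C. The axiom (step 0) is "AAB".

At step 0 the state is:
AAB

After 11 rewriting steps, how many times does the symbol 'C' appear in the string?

[0] AAB
[1] CCCB
[2] CCCCB
[3] CCCCCB
[4] CCCCCCB
[5] CCCCCCCB
[6] CCCCCCCCB
[7] CCCCCCCCCB
[8] CCCCCCCCCCB
[9] CCCCCCCCCCCB
[10] CCCCCCCCCCCCB
[11] CCCCCCCCCCCCCB

13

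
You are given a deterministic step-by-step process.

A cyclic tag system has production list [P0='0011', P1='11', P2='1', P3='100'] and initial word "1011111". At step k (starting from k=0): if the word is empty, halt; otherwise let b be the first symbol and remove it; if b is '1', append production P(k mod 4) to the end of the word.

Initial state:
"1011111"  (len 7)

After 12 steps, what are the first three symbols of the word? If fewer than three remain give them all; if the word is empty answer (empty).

0) "1011111"  (len 7)
1) "0111110011"  (len 10)
2) "111110011"  (len 9)
3) "111100111"  (len 9)
4) "11100111100"  (len 11)
5) "11001111000011"  (len 14)
6) "100111100001111"  (len 15)
7) "001111000011111"  (len 15)
8) "01111000011111"  (len 14)
9) "1111000011111"  (len 13)
10) "11100001111111"  (len 14)
11) "11000011111111"  (len 14)
12) "1000011111111100"  (len 16)

100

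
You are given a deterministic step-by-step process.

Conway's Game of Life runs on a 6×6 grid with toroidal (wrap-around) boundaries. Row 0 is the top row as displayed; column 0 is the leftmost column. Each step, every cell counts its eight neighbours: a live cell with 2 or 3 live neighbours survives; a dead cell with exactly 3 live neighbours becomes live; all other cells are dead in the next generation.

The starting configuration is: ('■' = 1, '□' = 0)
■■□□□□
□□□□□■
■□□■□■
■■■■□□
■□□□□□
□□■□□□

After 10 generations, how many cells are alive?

10

gen 0: ■■□□□□
□□□□□■
■□□■□■
■■■■□□
■□□□□□
□□■□□□
gen 1: ■■□□□□
□■□□■■
□□□■□■
□□■■■□
■□□■□□
■□□□□□
gen 2: □■□□□□
□■■□■■
■□□□□■
□□■□□■
□■■■■■
■□□□□■
gen 3: □■■□■□
□■■□■■
□□■■□□
□□■□□□
□■■■□□
□□□■□■
gen 4: □■□□□□
■□□□■■
□□□□■□
□□□□□□
□■□■■□
■□□□□□
gen 5: □■□□□□
■□□□■■
□□□□■□
□□□■■□
□□□□□□
■■■□□□
gen 6: □□■□□□
■□□□■■
□□□□□□
□□□■■□
□■■■□□
■■■□□□
gen 7: □□■■□□
□□□□□■
□□□■□□
□□□■■□
■□□□■□
■□□□□□
gen 8: □□□□□□
□□■■■□
□□□■□□
□□□■■■
□□□■■□
□■□■□■
gen 9: □□□□□□
□□■■■□
□□□□□■
□□■□□■
■□□□□□
□□■■□□
gen 10: □□□□■□
□□□■■□
□□■□□■
■□□□□■
□■■■□□
□□□□□□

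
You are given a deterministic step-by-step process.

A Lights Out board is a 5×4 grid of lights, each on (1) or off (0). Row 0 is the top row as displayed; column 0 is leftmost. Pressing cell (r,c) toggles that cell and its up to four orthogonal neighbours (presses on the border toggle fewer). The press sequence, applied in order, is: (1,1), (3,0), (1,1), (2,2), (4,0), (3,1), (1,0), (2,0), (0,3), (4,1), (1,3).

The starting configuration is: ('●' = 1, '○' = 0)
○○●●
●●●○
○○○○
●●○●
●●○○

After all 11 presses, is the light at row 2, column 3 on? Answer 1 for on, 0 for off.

step 0: ○○●●
●●●○
○○○○
●●○●
●●○○
step 1: ○●●●
○○○○
○●○○
●●○●
●●○○
step 2: ○●●●
○○○○
●●○○
○○○●
○●○○
step 3: ○○●●
●●●○
●○○○
○○○●
○●○○
step 4: ○○●●
●●○○
●●●●
○○●●
○●○○
step 5: ○○●●
●●○○
●●●●
●○●●
●○○○
step 6: ○○●●
●●○○
●○●●
○●○●
●●○○
step 7: ●○●●
○○○○
○○●●
○●○●
●●○○
step 8: ●○●●
●○○○
●●●●
●●○●
●●○○
step 9: ●○○○
●○○●
●●●●
●●○●
●●○○
step 10: ●○○○
●○○●
●●●●
●○○●
○○●○
step 11: ●○○●
●○●○
●●●○
●○○●
○○●○

0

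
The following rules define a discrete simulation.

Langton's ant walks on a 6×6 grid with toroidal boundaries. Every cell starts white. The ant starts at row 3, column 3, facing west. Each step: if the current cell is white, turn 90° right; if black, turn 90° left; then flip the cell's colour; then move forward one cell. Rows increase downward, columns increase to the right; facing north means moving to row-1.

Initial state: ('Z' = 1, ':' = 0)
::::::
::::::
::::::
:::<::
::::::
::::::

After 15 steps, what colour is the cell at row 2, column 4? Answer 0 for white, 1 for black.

[0] ::::::
::::::
::::::
:::<::
::::::
::::::
[1] ::::::
::::::
:::^::
:::Z::
::::::
::::::
[2] ::::::
::::::
:::Z>:
:::Z::
::::::
::::::
[3] ::::::
::::::
:::ZZ:
:::Zv:
::::::
::::::
[4] ::::::
::::::
:::ZZ:
:::<Z:
::::::
::::::
[5] ::::::
::::::
:::ZZ:
::::Z:
:::v::
::::::
[6] ::::::
::::::
:::ZZ:
::::Z:
::<Z::
::::::
[7] ::::::
::::::
:::ZZ:
::^:Z:
::ZZ::
::::::
[8] ::::::
::::::
:::ZZ:
::Z>Z:
::ZZ::
::::::
[9] ::::::
::::::
:::ZZ:
::ZZZ:
::Zv::
::::::
[10] ::::::
::::::
:::ZZ:
::ZZZ:
::Z:>:
::::::
[11] ::::::
::::::
:::ZZ:
::ZZZ:
::Z:Z:
::::v:
[12] ::::::
::::::
:::ZZ:
::ZZZ:
::Z:Z:
:::<Z:
[13] ::::::
::::::
:::ZZ:
::ZZZ:
::Z^Z:
:::ZZ:
[14] ::::::
::::::
:::ZZ:
::ZZZ:
::ZZ>:
:::ZZ:
[15] ::::::
::::::
:::ZZ:
::ZZ^:
::ZZ::
:::ZZ:

1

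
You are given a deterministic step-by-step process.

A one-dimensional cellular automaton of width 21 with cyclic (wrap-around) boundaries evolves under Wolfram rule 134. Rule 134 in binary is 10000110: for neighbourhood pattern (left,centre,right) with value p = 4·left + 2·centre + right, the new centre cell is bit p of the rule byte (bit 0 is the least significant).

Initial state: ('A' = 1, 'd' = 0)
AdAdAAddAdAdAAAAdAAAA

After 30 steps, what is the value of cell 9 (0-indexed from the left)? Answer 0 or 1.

t=0: AdAdAAddAdAdAAAAdAAAA
t=1: ddAddddAAdAddAAdddAAA
t=2: dAAdddAdddAdAddddAdAd
t=3: AddddAAddAAdAdddAAdAd
t=4: AdddAdddAdddAddAdddAd
t=5: AddAAddAAddAAdAAddAAd
t=6: AdAdddAdddAddddddAddd
t=7: AdAddAAddAAdddddAAddA
t=8: ddAdAdddAddddddAdddAd
t=9: dAAdAddAAdddddAAddAAd
t=10: AdddAdAddddddAdddAddd
t=11: AddAAdAdddddAAddAAddA
t=12: ddAdddAddddAdddAdddAd
t=13: dAAddAAdddAAddAAddAAd
t=14: AdddAddddAdddAdddAddd
t=15: AddAAdddAAddAAddAAddA
t=16: ddAddddAdddAdddAdddAd
t=17: dAAdddAAddAAddAAddAAd
t=18: AddddAdddAdddAdddAddd
t=19: AdddAAddAAddAAddAAddA
t=20: dddAdddAdddAdddAdddAd
t=21: ddAAddAAddAAddAAddAAd
t=22: dAdddAdddAdddAdddAddd
t=23: AAddAAddAAddAAddAAddd
t=24: dddAdddAdddAdddAddddA
t=25: ddAAddAAddAAddAAdddAA
t=26: dAdddAdddAdddAddddAdd
t=27: AAddAAddAAddAAdddAAdd
t=28: dddAdddAdddAddddAdddA
t=29: ddAAddAAddAAdddAAddAA
t=30: dAdddAdddAddddAdddAdd

1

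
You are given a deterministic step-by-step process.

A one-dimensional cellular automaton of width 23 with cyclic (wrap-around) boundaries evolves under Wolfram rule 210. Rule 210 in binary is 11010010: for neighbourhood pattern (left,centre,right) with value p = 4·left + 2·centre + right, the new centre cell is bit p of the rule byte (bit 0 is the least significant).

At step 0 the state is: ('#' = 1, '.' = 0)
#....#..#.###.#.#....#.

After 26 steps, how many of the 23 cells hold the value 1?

12

[0] #....#..#.###.#.#....#.
[1] .#..#.##...##....#..#..
[2] #.##...##.#.##..#.##.#.
[3] ...##.#.#....###...#...
[4] ..#.#....#..#.###.#.#..
[5] .#...#..#.##...##....#.
[6] #.#.#.##...##.#.##..#.#
[7] #......##.#.#....###...
[8] .#....#.#....#..#.###.#
[9] ..#..#...#..#.##...##..
[10] .#.##.#.#.##...##.#.##.
[11] #...#......##.#.#....##
[12] ##.#.#....#.#....#..#.#
[13] ##....#..#...#..#.##...
[14] .##..#.##.#.#.##...##.#
[15] ..###...#......##.#.#..
[16] .#.###.#.#....#.#....#.
[17] #...##....#..#...#..#.#
[18] ##.#.##..#.##.#.#.##...
[19] .#....###...#......##.#
[20] ..#..#.###.#.#....#.#..
[21] .#.##...##....#..#...#.
[22] #...##.#.##..#.##.#.#.#
[23] ##.#.#....###...#......
[24] .#....#..#.###.#.#....#
[25] ..#..#.##...##....#..#.
[26] .#.##...##.#.##..#.##.#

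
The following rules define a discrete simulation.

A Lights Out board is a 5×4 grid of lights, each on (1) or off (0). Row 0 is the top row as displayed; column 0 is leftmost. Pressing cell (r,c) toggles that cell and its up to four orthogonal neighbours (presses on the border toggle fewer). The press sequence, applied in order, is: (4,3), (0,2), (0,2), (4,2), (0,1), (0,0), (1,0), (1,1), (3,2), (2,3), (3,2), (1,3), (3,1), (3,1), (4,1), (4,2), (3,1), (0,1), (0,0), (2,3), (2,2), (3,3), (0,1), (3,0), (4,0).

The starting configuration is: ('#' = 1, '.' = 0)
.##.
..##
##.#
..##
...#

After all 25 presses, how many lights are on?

11

k=0  .##.
..##
##.#
..##
...#
k=1  .##.
..##
##.#
..#.
..#.
k=2  ...#
...#
##.#
..#.
..#.
k=3  .##.
..##
##.#
..#.
..#.
k=4  .##.
..##
##.#
....
.#.#
k=5  #...
.###
##.#
....
.#.#
k=6  .#..
####
##.#
....
.#.#
k=7  ##..
..##
.#.#
....
.#.#
k=8  #...
##.#
...#
....
.#.#
k=9  #...
##.#
..##
.###
.###
k=10  #...
##..
....
.##.
.###
k=11  #...
##..
..#.
...#
.#.#
k=12  #..#
####
..##
...#
.#.#
k=13  #..#
####
.###
####
...#
k=14  #..#
####
..##
...#
.#.#
k=15  #..#
####
..##
.#.#
#.##
k=16  #..#
####
..##
.###
##..
k=17  #..#
####
.###
#..#
#...
k=18  .###
#.##
.###
#..#
#...
k=19  #.##
..##
.###
#..#
#...
k=20  #.##
..#.
.#..
#...
#...
k=21  #.##
....
..##
#.#.
#...
k=22  #.##
....
..#.
#..#
#..#
k=23  .#.#
.#..
..#.
#..#
#..#
k=24  .#.#
.#..
#.#.
.#.#
...#
k=25  .#.#
.#..
#.#.
##.#
##.#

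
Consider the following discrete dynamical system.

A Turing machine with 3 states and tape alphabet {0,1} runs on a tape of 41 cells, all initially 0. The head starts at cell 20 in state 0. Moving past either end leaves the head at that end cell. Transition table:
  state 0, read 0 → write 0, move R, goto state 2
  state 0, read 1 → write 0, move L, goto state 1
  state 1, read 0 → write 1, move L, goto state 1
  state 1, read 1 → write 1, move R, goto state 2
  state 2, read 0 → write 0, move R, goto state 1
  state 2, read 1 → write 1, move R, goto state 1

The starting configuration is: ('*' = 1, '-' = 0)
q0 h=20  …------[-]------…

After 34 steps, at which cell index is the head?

9

gen 0: q0 h=20  …------[-]------…
gen 1: q2 h=21  …------[-]------…
gen 2: q1 h=22  …------[-]------…
gen 3: q1 h=21  …------[-]*-----…
gen 4: q1 h=20  …------[-]**----…
gen 5: q1 h=19  …------[-]***---…
gen 6: q1 h=18  …------[-]****--…
gen 7: q1 h=17  …------[-]*****-…
gen 8: q1 h=16  …------[-]******…
gen 9: q1 h=15  …------[-]******…
gen 10: q1 h=14  …------[-]******…
gen 11: q1 h=13  …------[-]******…
gen 12: q1 h=12  …------[-]******…
gen 13: q1 h=11  …------[-]******…
gen 14: q1 h=10  …------[-]******…
gen 15: q1 h= 9  …------[-]******…
gen 16: q1 h= 8  …------[-]******…
gen 17: q1 h= 7  …------[-]******…
gen 18: q1 h= 6  |------[-]******…
gen 19: q1 h= 5  |-----[-]******…
gen 20: q1 h= 4  |----[-]******…
gen 21: q1 h= 3  |---[-]******…
gen 22: q1 h= 2  |--[-]******…
gen 23: q1 h= 1  |-[-]******…
gen 24: q1 h= 0  |[-]******…
gen 25: q1 h= 0  |[*]******…
gen 26: q2 h= 1  |*[*]******…
gen 27: q1 h= 2  |**[*]******…
gen 28: q2 h= 3  |***[*]******…
gen 29: q1 h= 4  |****[*]******…
gen 30: q2 h= 5  |*****[*]******…
gen 31: q1 h= 6  |******[*]******…
gen 32: q2 h= 7  …******[*]******…
gen 33: q1 h= 8  …******[*]******…
gen 34: q2 h= 9  …******[*]******…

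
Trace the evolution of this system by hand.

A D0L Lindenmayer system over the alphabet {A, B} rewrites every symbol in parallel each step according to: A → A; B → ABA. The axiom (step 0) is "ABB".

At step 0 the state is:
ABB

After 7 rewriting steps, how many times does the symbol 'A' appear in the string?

0) ABB
1) AABAABA
2) AAABAAAABAA
3) AAAABAAAAAABAAA
4) AAAAABAAAAAAAABAAAA
5) AAAAAABAAAAAAAAAABAAAAA
6) AAAAAAABAAAAAAAAAAAABAAAAAA
7) AAAAAAAABAAAAAAAAAAAAAABAAAAAAA

29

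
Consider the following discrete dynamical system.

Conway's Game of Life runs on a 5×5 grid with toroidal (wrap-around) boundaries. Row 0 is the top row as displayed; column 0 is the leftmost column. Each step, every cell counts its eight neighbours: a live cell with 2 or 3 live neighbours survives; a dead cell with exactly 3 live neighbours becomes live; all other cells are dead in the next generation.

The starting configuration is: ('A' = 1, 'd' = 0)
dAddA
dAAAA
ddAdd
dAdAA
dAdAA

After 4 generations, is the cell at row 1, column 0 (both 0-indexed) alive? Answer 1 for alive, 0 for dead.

0

gen 0: dAddA
dAAAA
ddAdd
dAdAA
dAdAA
gen 1: dAddd
dAddA
ddddd
dAddA
dAddd
gen 2: dAAdd
Adddd
ddddd
Adddd
dAAdd
gen 3: AdAdd
dAddd
ddddd
dAddd
AdAdd
gen 4: AdAdd
dAddd
ddddd
dAddd
AdAdd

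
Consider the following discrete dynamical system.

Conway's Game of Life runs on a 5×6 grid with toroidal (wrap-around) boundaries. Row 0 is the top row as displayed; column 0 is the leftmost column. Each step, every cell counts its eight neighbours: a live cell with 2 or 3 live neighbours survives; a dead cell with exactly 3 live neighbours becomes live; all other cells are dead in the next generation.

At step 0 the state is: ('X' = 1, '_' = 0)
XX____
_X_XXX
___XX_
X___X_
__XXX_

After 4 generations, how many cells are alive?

11

gen 0: XX____
_X_XXX
___XX_
X___X_
__XXX_
gen 1: XX____
_X_X_X
X_X___
__X___
X_XXX_
gen 2: ______
_____X
X_XX__
__X__X
X_XX_X
gen 3: X___XX
______
XXXXXX
_____X
XXXXXX
gen 4: __X___
__X___
XXXXXX
______
_XXX__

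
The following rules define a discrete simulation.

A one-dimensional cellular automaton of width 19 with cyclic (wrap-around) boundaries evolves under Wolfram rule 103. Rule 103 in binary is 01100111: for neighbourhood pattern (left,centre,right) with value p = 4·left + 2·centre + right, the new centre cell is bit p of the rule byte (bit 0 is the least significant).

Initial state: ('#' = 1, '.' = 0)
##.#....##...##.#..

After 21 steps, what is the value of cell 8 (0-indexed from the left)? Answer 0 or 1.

gen 0: ##.#....##...##.#..
gen 1: .###.###.#.##.###.#
gen 2: #..##..####.##..###
gen 3: #.#.#.#...##.#.#...
gen 4: #######.##.#####.##
gen 5: ......##.##....##..
gen 6: ######.##.#.###.#.#
gen 7: .....##.####..####.
gen 8: #####.##...#.#...#.
gen 9: ....##.#.#####.####
gen 10: .###.####....##...#
gen 11: #..##...#.###.#.###
gen 12: #.#.#.####..####...
gen 13: ######...#.#...#.##
gen 14: .....#.#####.####..
gen 15: #######....##...#.#
gen 16: ......#.###.#.####.
gen 17: ########..####...#.
gen 18: .......#.#...#.####
gen 19: .#########.####...#
gen 20: #........##...#.###
gen 21: #.#######.#.####...

1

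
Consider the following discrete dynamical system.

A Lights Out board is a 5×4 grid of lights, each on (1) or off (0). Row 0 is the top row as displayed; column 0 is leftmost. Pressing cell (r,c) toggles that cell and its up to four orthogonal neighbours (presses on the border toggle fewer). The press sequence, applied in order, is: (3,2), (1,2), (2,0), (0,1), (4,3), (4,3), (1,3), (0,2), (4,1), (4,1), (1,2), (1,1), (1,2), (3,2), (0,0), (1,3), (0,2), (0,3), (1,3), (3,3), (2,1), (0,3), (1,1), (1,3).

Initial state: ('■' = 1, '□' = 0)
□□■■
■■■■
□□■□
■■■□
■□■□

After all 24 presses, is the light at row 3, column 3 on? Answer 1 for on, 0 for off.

0) □□■■
■■■■
□□■□
■■■□
■□■□
1) □□■■
■■■■
□□□□
■□□■
■□□□
2) □□□■
■□□□
□□■□
■□□■
■□□□
3) □□□■
□□□□
■■■□
□□□■
■□□□
4) ■■■■
□■□□
■■■□
□□□■
■□□□
5) ■■■■
□■□□
■■■□
□□□□
■□■■
6) ■■■■
□■□□
■■■□
□□□■
■□□□
7) ■■■□
□■■■
■■■■
□□□■
■□□□
8) ■□□■
□■□■
■■■■
□□□■
■□□□
9) ■□□■
□■□■
■■■■
□■□■
□■■□
10) ■□□■
□■□■
■■■■
□□□■
■□□□
11) ■□■■
□□■□
■■□■
□□□■
■□□□
12) ■■■■
■■□□
■□□■
□□□■
■□□□
13) ■■□■
■□■■
■□■■
□□□■
■□□□
14) ■■□■
■□■■
■□□■
□■■□
■□■□
15) □□□■
□□■■
■□□■
□■■□
■□■□
16) □□□□
□□□□
■□□□
□■■□
■□■□
17) □■■■
□□■□
■□□□
□■■□
■□■□
18) □■□□
□□■■
■□□□
□■■□
■□■□
19) □■□■
□□□□
■□□■
□■■□
■□■□
20) □■□■
□□□□
■□□□
□■□■
■□■■
21) □■□■
□■□□
□■■□
□□□■
■□■■
22) □■■□
□■□■
□■■□
□□□■
■□■■
23) □□■□
■□■■
□□■□
□□□■
■□■■
24) □□■■
■□□□
□□■■
□□□■
■□■■

1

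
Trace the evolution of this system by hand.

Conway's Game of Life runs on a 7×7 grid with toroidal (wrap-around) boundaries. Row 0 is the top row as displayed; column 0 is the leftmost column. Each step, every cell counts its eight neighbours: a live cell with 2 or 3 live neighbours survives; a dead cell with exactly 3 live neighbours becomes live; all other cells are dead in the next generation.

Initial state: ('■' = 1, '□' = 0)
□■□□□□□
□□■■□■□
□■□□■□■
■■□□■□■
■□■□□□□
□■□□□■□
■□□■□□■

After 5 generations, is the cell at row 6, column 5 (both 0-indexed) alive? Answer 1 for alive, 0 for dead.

0

gen 0: □■□□□□□
□□■■□■□
□■□□■□■
■■□□■□■
■□■□□□□
□■□□□■□
■□□■□□■
gen 1: ■■□■■□■
■■■■■■□
□■□□■□■
□□■■□□■
□□■□□■□
□■■□□□□
■■■□□□■
gen 2: □□□□□□□
□□□□□□□
□□□□□□■
■■■■■□■
□□□□□□□
□□□■□□■
□□□□□■■
gen 3: □□□□□□□
□□□□□□□
□■■■□■■
■■■■□■■
□■□□■■■
□□□□□■■
□□□□□■■
gen 4: □□□□□□□
□□■□□□□
□□□■□■□
□□□□□□□
□■□■□□□
□□□□□□□
□□□□□■■
gen 5: □□□□□□□
□□□□□□□
□□□□□□□
□□■□■□□
□□□□□□□
□□□□□□□
□□□□□□□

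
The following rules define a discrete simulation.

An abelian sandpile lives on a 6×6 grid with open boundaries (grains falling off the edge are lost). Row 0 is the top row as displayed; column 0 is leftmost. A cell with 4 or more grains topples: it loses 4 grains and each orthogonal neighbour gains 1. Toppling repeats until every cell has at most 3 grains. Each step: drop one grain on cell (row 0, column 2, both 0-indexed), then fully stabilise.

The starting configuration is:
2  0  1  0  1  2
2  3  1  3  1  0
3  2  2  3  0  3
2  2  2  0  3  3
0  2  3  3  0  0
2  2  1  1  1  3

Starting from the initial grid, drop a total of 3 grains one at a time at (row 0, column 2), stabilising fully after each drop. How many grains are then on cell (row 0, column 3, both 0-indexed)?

k=0  2  0  1  0  1  2
2  3  1  3  1  0
3  2  2  3  0  3
2  2  2  0  3  3
0  2  3  3  0  0
2  2  1  1  1  3
k=1  2  0  2  0  1  2
2  3  1  3  1  0
3  2  2  3  0  3
2  2  2  0  3  3
0  2  3  3  0  0
2  2  1  1  1  3
k=2  2  0  3  0  1  2
2  3  1  3  1  0
3  2  2  3  0  3
2  2  2  0  3  3
0  2  3  3  0  0
2  2  1  1  1  3
k=3  2  1  0  1  1  2
2  3  2  3  1  0
3  2  2  3  0  3
2  2  2  0  3  3
0  2  3  3  0  0
2  2  1  1  1  3

1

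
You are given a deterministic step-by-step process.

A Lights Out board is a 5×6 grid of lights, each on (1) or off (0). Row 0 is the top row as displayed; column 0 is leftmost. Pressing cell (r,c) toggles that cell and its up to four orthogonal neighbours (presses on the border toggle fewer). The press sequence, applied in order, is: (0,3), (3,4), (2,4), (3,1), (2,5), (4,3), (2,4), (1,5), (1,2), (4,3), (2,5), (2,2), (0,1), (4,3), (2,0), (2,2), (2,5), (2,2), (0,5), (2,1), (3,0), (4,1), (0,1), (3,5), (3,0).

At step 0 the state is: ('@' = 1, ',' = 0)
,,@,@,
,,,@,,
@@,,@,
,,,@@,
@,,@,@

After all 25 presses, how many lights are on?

[0] ,,@,@,
,,,@,,
@@,,@,
,,,@@,
@,,@,@
[1] ,,,@,,
,,,,,,
@@,,@,
,,,@@,
@,,@,@
[2] ,,,@,,
,,,,,,
@@,,,,
,,,,,@
@,,@@@
[3] ,,,@,,
,,,,@,
@@,@@@
,,,,@@
@,,@@@
[4] ,,,@,,
,,,,@,
@,,@@@
@@@,@@
@@,@@@
[5] ,,,@,,
,,,,@@
@,,@,,
@@@,@,
@@,@@@
[6] ,,,@,,
,,,,@@
@,,@,,
@@@@@,
@@@,,@
[7] ,,,@,,
,,,,,@
@,,,@@
@@@@,,
@@@,,@
[8] ,,,@,@
,,,,@,
@,,,@,
@@@@,,
@@@,,@
[9] ,,@@,@
,@@@@,
@,@,@,
@@@@,,
@@@,,@
[10] ,,@@,@
,@@@@,
@,@,@,
@@@,,,
@@,@@@
[11] ,,@@,@
,@@@@@
@,@,,@
@@@,,@
@@,@@@
[12] ,,@@,@
,@,@@@
@@,@,@
@@,,,@
@@,@@@
[13] @@,@,@
,,,@@@
@@,@,@
@@,,,@
@@,@@@
[14] @@,@,@
,,,@@@
@@,@,@
@@,@,@
@@@,,@
[15] @@,@,@
@,,@@@
,,,@,@
,@,@,@
@@@,,@
[16] @@,@,@
@,@@@@
,@@,,@
,@@@,@
@@@,,@
[17] @@,@,@
@,@@@,
,@@,@,
,@@@,,
@@@,,@
[18] @@,@,@
@,,@@,
,,,@@,
,@,@,,
@@@,,@
[19] @@,@@,
@,,@@@
,,,@@,
,@,@,,
@@@,,@
[20] @@,@@,
@@,@@@
@@@@@,
,,,@,,
@@@,,@
[21] @@,@@,
@@,@@@
,@@@@,
@@,@,,
,@@,,@
[22] @@,@@,
@@,@@@
,@@@@,
@,,@,,
@,,,,@
[23] ,,@@@,
@,,@@@
,@@@@,
@,,@,,
@,,,,@
[24] ,,@@@,
@,,@@@
,@@@@@
@,,@@@
@,,,,,
[25] ,,@@@,
@,,@@@
@@@@@@
,@,@@@
,,,,,,

17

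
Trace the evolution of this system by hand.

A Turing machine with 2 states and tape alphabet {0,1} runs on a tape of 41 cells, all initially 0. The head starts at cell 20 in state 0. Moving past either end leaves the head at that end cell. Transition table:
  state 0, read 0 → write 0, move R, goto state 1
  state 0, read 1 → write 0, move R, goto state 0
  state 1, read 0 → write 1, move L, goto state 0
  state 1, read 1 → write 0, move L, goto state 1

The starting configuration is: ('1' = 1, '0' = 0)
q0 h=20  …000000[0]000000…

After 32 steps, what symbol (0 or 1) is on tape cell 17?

t=0: q0 h=20  …000000[0]000000…
t=1: q1 h=21  …000000[0]000000…
t=2: q0 h=20  …000000[0]100000…
t=3: q1 h=21  …000000[1]000000…
t=4: q1 h=20  …000000[0]000000…
t=5: q0 h=19  …000000[0]100000…
t=6: q1 h=20  …000000[1]000000…
t=7: q1 h=19  …000000[0]000000…
t=8: q0 h=18  …000000[0]100000…
t=9: q1 h=19  …000000[1]000000…
t=10: q1 h=18  …000000[0]000000…
t=11: q0 h=17  …000000[0]100000…
t=12: q1 h=18  …000000[1]000000…
t=13: q1 h=17  …000000[0]000000…
t=14: q0 h=16  …000000[0]100000…
t=15: q1 h=17  …000000[1]000000…
t=16: q1 h=16  …000000[0]000000…
t=17: q0 h=15  …000000[0]100000…
t=18: q1 h=16  …000000[1]000000…
t=19: q1 h=15  …000000[0]000000…
t=20: q0 h=14  …000000[0]100000…
t=21: q1 h=15  …000000[1]000000…
t=22: q1 h=14  …000000[0]000000…
t=23: q0 h=13  …000000[0]100000…
t=24: q1 h=14  …000000[1]000000…
t=25: q1 h=13  …000000[0]000000…
t=26: q0 h=12  …000000[0]100000…
t=27: q1 h=13  …000000[1]000000…
t=28: q1 h=12  …000000[0]000000…
t=29: q0 h=11  …000000[0]100000…
t=30: q1 h=12  …000000[1]000000…
t=31: q1 h=11  …000000[0]000000…
t=32: q0 h=10  …000000[0]100000…

0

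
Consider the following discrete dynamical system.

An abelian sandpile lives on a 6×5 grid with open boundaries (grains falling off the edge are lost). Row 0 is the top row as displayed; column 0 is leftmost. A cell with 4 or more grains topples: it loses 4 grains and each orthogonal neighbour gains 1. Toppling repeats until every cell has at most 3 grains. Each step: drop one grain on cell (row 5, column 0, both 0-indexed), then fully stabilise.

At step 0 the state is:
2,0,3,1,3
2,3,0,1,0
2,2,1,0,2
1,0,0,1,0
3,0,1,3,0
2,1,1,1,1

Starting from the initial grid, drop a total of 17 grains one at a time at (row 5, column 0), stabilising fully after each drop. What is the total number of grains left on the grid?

t=0: 2,0,3,1,3
2,3,0,1,0
2,2,1,0,2
1,0,0,1,0
3,0,1,3,0
2,1,1,1,1
t=1: 2,0,3,1,3
2,3,0,1,0
2,2,1,0,2
1,0,0,1,0
3,0,1,3,0
3,1,1,1,1
t=2: 2,0,3,1,3
2,3,0,1,0
2,2,1,0,2
2,0,0,1,0
0,1,1,3,0
1,2,1,1,1
t=3: 2,0,3,1,3
2,3,0,1,0
2,2,1,0,2
2,0,0,1,0
0,1,1,3,0
2,2,1,1,1
t=4: 2,0,3,1,3
2,3,0,1,0
2,2,1,0,2
2,0,0,1,0
0,1,1,3,0
3,2,1,1,1
t=5: 2,0,3,1,3
2,3,0,1,0
2,2,1,0,2
2,0,0,1,0
1,1,1,3,0
0,3,1,1,1
t=6: 2,0,3,1,3
2,3,0,1,0
2,2,1,0,2
2,0,0,1,0
1,1,1,3,0
1,3,1,1,1
t=7: 2,0,3,1,3
2,3,0,1,0
2,2,1,0,2
2,0,0,1,0
1,1,1,3,0
2,3,1,1,1
t=8: 2,0,3,1,3
2,3,0,1,0
2,2,1,0,2
2,0,0,1,0
1,1,1,3,0
3,3,1,1,1
t=9: 2,0,3,1,3
2,3,0,1,0
2,2,1,0,2
2,0,0,1,0
2,2,1,3,0
1,0,2,1,1
t=10: 2,0,3,1,3
2,3,0,1,0
2,2,1,0,2
2,0,0,1,0
2,2,1,3,0
2,0,2,1,1
t=11: 2,0,3,1,3
2,3,0,1,0
2,2,1,0,2
2,0,0,1,0
2,2,1,3,0
3,0,2,1,1
t=12: 2,0,3,1,3
2,3,0,1,0
2,2,1,0,2
2,0,0,1,0
3,2,1,3,0
0,1,2,1,1
t=13: 2,0,3,1,3
2,3,0,1,0
2,2,1,0,2
2,0,0,1,0
3,2,1,3,0
1,1,2,1,1
t=14: 2,0,3,1,3
2,3,0,1,0
2,2,1,0,2
2,0,0,1,0
3,2,1,3,0
2,1,2,1,1
t=15: 2,0,3,1,3
2,3,0,1,0
2,2,1,0,2
2,0,0,1,0
3,2,1,3,0
3,1,2,1,1
t=16: 2,0,3,1,3
2,3,0,1,0
2,2,1,0,2
3,0,0,1,0
0,3,1,3,0
1,2,2,1,1
t=17: 2,0,3,1,3
2,3,0,1,0
2,2,1,0,2
3,0,0,1,0
0,3,1,3,0
2,2,2,1,1

41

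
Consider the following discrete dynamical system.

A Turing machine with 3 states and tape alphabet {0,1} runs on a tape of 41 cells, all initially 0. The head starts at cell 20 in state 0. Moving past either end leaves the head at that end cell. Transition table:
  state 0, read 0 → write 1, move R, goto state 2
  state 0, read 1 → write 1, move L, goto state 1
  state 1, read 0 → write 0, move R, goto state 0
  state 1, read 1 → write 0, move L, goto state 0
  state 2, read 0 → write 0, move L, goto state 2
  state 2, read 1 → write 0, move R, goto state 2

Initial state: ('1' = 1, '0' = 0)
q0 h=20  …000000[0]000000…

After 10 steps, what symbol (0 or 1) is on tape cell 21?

step 0: q0 h=20  …000000[0]000000…
step 1: q2 h=21  …000001[0]000000…
step 2: q2 h=20  …000000[1]000000…
step 3: q2 h=21  …000000[0]000000…
step 4: q2 h=20  …000000[0]000000…
step 5: q2 h=19  …000000[0]000000…
step 6: q2 h=18  …000000[0]000000…
step 7: q2 h=17  …000000[0]000000…
step 8: q2 h=16  …000000[0]000000…
step 9: q2 h=15  …000000[0]000000…
step 10: q2 h=14  …000000[0]000000…

0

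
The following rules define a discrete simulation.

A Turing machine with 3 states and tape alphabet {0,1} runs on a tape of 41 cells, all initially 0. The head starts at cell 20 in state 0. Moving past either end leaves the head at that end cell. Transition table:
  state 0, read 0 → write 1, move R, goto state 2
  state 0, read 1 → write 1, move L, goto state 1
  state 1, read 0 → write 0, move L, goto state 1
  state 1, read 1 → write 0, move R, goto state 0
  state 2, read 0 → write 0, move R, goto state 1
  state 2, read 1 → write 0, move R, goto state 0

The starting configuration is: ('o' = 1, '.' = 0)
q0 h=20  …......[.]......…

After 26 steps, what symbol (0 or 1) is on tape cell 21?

k=0  q0 h=20  …......[.]......…
k=1  q2 h=21  ….....o[.]......…
k=2  q1 h=22  …....o.[.]......…
k=3  q1 h=21  ….....o[.]......…
k=4  q1 h=20  …......[o]......…
k=5  q0 h=21  …......[.]......…
k=6  q2 h=22  ….....o[.]......…
k=7  q1 h=23  …....o.[.]......…
k=8  q1 h=22  ….....o[.]......…
k=9  q1 h=21  …......[o]......…
k=10  q0 h=22  …......[.]......…
k=11  q2 h=23  ….....o[.]......…
k=12  q1 h=24  …....o.[.]......…
k=13  q1 h=23  ….....o[.]......…
k=14  q1 h=22  …......[o]......…
k=15  q0 h=23  …......[.]......…
k=16  q2 h=24  ….....o[.]......…
k=17  q1 h=25  …....o.[.]......…
k=18  q1 h=24  ….....o[.]......…
k=19  q1 h=23  …......[o]......…
k=20  q0 h=24  …......[.]......…
k=21  q2 h=25  ….....o[.]......…
k=22  q1 h=26  …....o.[.]......…
k=23  q1 h=25  ….....o[.]......…
k=24  q1 h=24  …......[o]......…
k=25  q0 h=25  …......[.]......…
k=26  q2 h=26  ….....o[.]......…

0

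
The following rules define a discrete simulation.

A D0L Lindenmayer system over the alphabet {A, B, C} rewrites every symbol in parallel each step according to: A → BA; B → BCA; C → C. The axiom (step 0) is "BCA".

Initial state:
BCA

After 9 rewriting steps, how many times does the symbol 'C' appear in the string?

512

[0] BCA
[1] BCACBA
[2] BCACBACBCABA
[3] BCACBACBCABACBCACBABCABA
[4] BCACBACBCABACBCACBABCABACBCACBACBCABABCACBABCABA
[5] BCACBACBCABACBCACBABCABACBCACBACBCABABCACBABCABACBCACBACBCABACBCACBABCABABCACBACBCABABCACBABCABA
[6] BCACBACBCABACBCACBABCABACBCACBACBCABABCACBABCABACBCACBACBC…BCACBABCABABCACBACBCABACBCACBABCABABCACBACBCABABCACBABCABA  (len 192)
[7] BCACBACBCABACBCACBABCABACBCACBACBCABABCACBABCABACBCACBACBC…BCACBABCABABCACBACBCABACBCACBABCABABCACBACBCABABCACBABCABA  (len 384)
[8] BCACBACBCABACBCACBABCABACBCACBACBCABABCACBABCABACBCACBACBC…BCACBABCABABCACBACBCABACBCACBABCABABCACBACBCABABCACBABCABA  (len 768)
[9] BCACBACBCABACBCACBABCABACBCACBACBCABABCACBABCABACBCACBACBC…BCACBABCABABCACBACBCABACBCACBABCABABCACBACBCABABCACBABCABA  (len 1536)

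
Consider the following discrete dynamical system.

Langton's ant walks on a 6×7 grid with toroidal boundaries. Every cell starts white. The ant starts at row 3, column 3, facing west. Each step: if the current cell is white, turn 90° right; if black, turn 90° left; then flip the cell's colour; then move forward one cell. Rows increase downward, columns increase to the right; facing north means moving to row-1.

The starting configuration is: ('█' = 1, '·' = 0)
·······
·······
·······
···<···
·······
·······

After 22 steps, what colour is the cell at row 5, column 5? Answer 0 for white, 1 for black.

gen 0: ·······
·······
·······
···<···
·······
·······
gen 1: ·······
·······
···^···
···█···
·······
·······
gen 2: ·······
·······
···█>··
···█···
·······
·······
gen 3: ·······
·······
···██··
···█v··
·······
·······
gen 4: ·······
·······
···██··
···<█··
·······
·······
gen 5: ·······
·······
···██··
····█··
···v···
·······
gen 6: ·······
·······
···██··
····█··
··<█···
·······
gen 7: ·······
·······
···██··
··^·█··
··██···
·······
gen 8: ·······
·······
···██··
··█>█··
··██···
·······
gen 9: ·······
·······
···██··
··███··
··█v···
·······
gen 10: ·······
·······
···██··
··███··
··█·>··
·······
gen 11: ·······
·······
···██··
··███··
··█·█··
····v··
gen 12: ·······
·······
···██··
··███··
··█·█··
···<█··
gen 13: ·······
·······
···██··
··███··
··█^█··
···██··
gen 14: ·······
·······
···██··
··███··
··██>··
···██··
gen 15: ·······
·······
···██··
··██^··
··██···
···██··
gen 16: ·······
·······
···██··
··█<···
··██···
···██··
gen 17: ·······
·······
···██··
··█····
··█v···
···██··
gen 18: ·······
·······
···██··
··█····
··█·>··
···██··
gen 19: ·······
·······
···██··
··█····
··█·█··
···█v··
gen 20: ·······
·······
···██··
··█····
··█·█··
···█·>·
gen 21: ·····v·
·······
···██··
··█····
··█·█··
···█·█·
gen 22: ····<█·
·······
···██··
··█····
··█·█··
···█·█·

1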